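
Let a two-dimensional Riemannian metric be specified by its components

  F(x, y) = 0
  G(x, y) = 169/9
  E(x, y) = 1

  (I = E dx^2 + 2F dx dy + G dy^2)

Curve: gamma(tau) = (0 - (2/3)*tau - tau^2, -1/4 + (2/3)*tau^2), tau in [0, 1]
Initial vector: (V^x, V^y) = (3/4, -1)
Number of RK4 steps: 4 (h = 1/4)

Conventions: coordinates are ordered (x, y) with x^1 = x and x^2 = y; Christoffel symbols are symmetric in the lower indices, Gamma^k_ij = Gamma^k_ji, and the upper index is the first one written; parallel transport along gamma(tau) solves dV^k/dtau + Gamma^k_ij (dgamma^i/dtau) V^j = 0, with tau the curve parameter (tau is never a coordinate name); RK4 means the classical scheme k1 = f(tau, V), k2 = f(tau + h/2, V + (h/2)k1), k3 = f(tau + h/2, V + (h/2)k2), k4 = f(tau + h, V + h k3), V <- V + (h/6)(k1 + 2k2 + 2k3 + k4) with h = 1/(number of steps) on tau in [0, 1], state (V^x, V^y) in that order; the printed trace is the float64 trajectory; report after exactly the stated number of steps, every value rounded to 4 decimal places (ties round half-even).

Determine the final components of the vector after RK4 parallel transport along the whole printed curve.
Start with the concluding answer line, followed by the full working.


Answer: V^x = 0.7500, V^y = -1.0000

gamma'(tau) = (-2/3 - 2*tau, (4/3)*tau); f(tau, V)^k = -Gamma^k_ij(gamma(tau)) gamma'^i(tau) V^j; h = 1/4; intermediate values shown to 6 dp
curve data and Christoffel symbols at the stage parameters:
  tau = 0.000000: gamma = (0.000000, -0.250000), gamma' = (-0.666667, 0.000000); Gamma_xxx = 0.000000, Gamma_xxy = 0.000000, Gamma_xyy = 0.000000, Gamma_yxx = 0.000000, Gamma_yxy = 0.000000, Gamma_yyy = 0.000000
  tau = 0.125000: gamma = (-0.098958, -0.239583), gamma' = (-0.916667, 0.166667); Gamma_xxx = 0.000000, Gamma_xxy = 0.000000, Gamma_xyy = 0.000000, Gamma_yxx = 0.000000, Gamma_yxy = 0.000000, Gamma_yyy = 0.000000
  tau = 0.250000: gamma = (-0.229167, -0.208333), gamma' = (-1.166667, 0.333333); Gamma_xxx = 0.000000, Gamma_xxy = 0.000000, Gamma_xyy = 0.000000, Gamma_yxx = 0.000000, Gamma_yxy = 0.000000, Gamma_yyy = 0.000000
  tau = 0.375000: gamma = (-0.390625, -0.156250), gamma' = (-1.416667, 0.500000); Gamma_xxx = 0.000000, Gamma_xxy = 0.000000, Gamma_xyy = 0.000000, Gamma_yxx = 0.000000, Gamma_yxy = 0.000000, Gamma_yyy = 0.000000
  tau = 0.500000: gamma = (-0.583333, -0.083333), gamma' = (-1.666667, 0.666667); Gamma_xxx = 0.000000, Gamma_xxy = 0.000000, Gamma_xyy = 0.000000, Gamma_yxx = 0.000000, Gamma_yxy = 0.000000, Gamma_yyy = 0.000000
  tau = 0.625000: gamma = (-0.807292, 0.010417), gamma' = (-1.916667, 0.833333); Gamma_xxx = 0.000000, Gamma_xxy = 0.000000, Gamma_xyy = 0.000000, Gamma_yxx = 0.000000, Gamma_yxy = 0.000000, Gamma_yyy = 0.000000
  tau = 0.750000: gamma = (-1.062500, 0.125000), gamma' = (-2.166667, 1.000000); Gamma_xxx = 0.000000, Gamma_xxy = 0.000000, Gamma_xyy = 0.000000, Gamma_yxx = 0.000000, Gamma_yxy = 0.000000, Gamma_yyy = 0.000000
  tau = 0.875000: gamma = (-1.348958, 0.260417), gamma' = (-2.416667, 1.166667); Gamma_xxx = 0.000000, Gamma_xxy = 0.000000, Gamma_xyy = 0.000000, Gamma_yxx = 0.000000, Gamma_yxy = 0.000000, Gamma_yyy = 0.000000
  tau = 1.000000: gamma = (-1.666667, 0.416667), gamma' = (-2.666667, 1.333333); Gamma_xxx = 0.000000, Gamma_xxy = 0.000000, Gamma_xyy = 0.000000, Gamma_yxx = 0.000000, Gamma_yxy = 0.000000, Gamma_yyy = 0.000000
step 0: V^x = 0.7500, V^y = -1.0000
step 1: k1 = (0.000000, 0.000000), k2 = (0.000000, 0.000000), k3 = (0.000000, 0.000000), k4 = (0.000000, 0.000000); V <- V + (h/6)(k1 + 2k2 + 2k3 + k4): V^x = 0.7500, V^y = -1.0000
step 2: k1 = (0.000000, 0.000000), k2 = (0.000000, 0.000000), k3 = (0.000000, 0.000000), k4 = (0.000000, 0.000000); V <- V + (h/6)(k1 + 2k2 + 2k3 + k4): V^x = 0.7500, V^y = -1.0000
step 3: k1 = (0.000000, 0.000000), k2 = (0.000000, 0.000000), k3 = (0.000000, 0.000000), k4 = (0.000000, 0.000000); V <- V + (h/6)(k1 + 2k2 + 2k3 + k4): V^x = 0.7500, V^y = -1.0000
step 4: k1 = (0.000000, 0.000000), k2 = (0.000000, 0.000000), k3 = (0.000000, 0.000000), k4 = (0.000000, 0.000000); V <- V + (h/6)(k1 + 2k2 + 2k3 + k4): V^x = 0.7500, V^y = -1.0000


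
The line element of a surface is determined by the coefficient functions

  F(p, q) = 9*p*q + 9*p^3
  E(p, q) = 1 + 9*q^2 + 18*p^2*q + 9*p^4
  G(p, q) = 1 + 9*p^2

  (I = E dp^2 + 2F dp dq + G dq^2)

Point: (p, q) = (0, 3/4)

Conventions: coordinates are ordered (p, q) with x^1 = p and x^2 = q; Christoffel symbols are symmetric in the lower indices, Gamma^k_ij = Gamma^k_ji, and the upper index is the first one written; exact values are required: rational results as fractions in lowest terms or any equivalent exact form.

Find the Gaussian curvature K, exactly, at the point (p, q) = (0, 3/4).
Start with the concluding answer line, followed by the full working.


Answer: K = -2304/9409

E = 97/16, F = 0, G = 1, EG - F^2 = 97/16 at the point
E_p = 0, E_q = 27/2, F_p = 27/4, F_q = 0, G_p = 0, G_q = 0
E_qq = 18, F_pq = 9, G_pp = 18
Evaluate Brioschi's two determinant matrices M1, M2 and divide by (EG - F^2)^2.
M1 = [[-E_qq/2 + F_pq - G_pp/2, E_p/2, F_p - E_q/2], [F_q - G_p/2, E, F], [G_q/2, F, G]] = [[-9, 0, 0], [0, 97/16, 0], [0, 0, 1]]; det M1 = -873/16
M2 = [[0, E_q/2, G_p/2], [E_q/2, E, F], [G_p/2, F, G]] = [[0, 27/4, 0], [27/4, 97/16, 0], [0, 0, 1]]; det M2 = -729/16
det M1 - det M2 = -9; K = -9 / (97/16)^2 = -2304/9409


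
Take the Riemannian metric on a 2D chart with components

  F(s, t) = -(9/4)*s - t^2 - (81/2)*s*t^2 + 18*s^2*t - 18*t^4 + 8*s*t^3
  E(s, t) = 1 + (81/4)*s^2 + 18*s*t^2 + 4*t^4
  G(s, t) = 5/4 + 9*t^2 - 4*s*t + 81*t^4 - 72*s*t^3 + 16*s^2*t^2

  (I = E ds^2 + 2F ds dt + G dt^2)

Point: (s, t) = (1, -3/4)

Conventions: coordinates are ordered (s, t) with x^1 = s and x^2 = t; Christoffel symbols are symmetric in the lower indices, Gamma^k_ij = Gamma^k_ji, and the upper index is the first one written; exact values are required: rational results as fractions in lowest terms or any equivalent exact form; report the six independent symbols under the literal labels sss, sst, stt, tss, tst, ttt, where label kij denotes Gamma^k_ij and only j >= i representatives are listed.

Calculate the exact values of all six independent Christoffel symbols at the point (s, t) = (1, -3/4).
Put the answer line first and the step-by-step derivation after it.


Answer: Gamma_sss = 1296/5425, Gamma_sst = -864/5425, Gamma_stt = 144/155, Gamma_tss = -9864/27125, Gamma_tst = 6576/27125, Gamma_ttt = -1096/775

E = 2089/64, F = -6165/128, G = 19025/256 at the point
E_s = 405/8, E_t = -135/4, F_s = -1773/32, F_t = 993/8, G_s = 411/8, G_t = -4795/16
EG - F^2 = 27125/256;  g^inv = (256/27125) * [[19025/256, 6165/128], [6165/128, 2089/64]]
first-kind symbols [ij,l] = (1/2)(d_i g_jl + d_j g_il - d_l g_ij): [ss,s] = E_s/2 = 405/16, [ss,t] = F_s - E_t/2 = -1233/32, [st,s] = E_t/2 = -135/8, [st,t] = G_s/2 = 411/16, [tt,s] = F_t - G_s/2 = 1575/16, [tt,t] = G_t/2 = -4795/32
Gamma^s_ij = (G*[ij,s] - F*[ij,t])/(EG - F^2), Gamma^t_ij = (E*[ij,t] - F*[ij,s])/(EG - F^2)


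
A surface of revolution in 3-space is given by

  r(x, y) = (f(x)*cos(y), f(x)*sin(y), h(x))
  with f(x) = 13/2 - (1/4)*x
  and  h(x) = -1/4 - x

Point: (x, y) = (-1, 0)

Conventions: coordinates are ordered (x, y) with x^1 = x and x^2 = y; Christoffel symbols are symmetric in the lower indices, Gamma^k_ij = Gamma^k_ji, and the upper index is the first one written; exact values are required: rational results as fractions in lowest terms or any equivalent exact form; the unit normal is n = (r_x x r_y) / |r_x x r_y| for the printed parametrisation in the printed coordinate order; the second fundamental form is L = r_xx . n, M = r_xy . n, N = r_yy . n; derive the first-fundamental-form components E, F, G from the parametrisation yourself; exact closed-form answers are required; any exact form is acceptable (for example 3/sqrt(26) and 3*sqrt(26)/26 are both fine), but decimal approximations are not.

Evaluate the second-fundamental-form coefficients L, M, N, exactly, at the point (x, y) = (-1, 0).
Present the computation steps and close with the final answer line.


f = 27/4, f' = -1/4, f'' = 0, h' = -1, h'' = 0
E = 17/16, F = 0, G = 729/16; answer radicand W^2 = 17/16
unnormalised second-form numerators: l = 0, m = 0, n = -27/4; L = l/sqrt(17/16), and similarly M = m/sqrt(W^2), N = n/sqrt(W^2)

Answer: L = 0, M = 0, N = -27*sqrt(17)/17


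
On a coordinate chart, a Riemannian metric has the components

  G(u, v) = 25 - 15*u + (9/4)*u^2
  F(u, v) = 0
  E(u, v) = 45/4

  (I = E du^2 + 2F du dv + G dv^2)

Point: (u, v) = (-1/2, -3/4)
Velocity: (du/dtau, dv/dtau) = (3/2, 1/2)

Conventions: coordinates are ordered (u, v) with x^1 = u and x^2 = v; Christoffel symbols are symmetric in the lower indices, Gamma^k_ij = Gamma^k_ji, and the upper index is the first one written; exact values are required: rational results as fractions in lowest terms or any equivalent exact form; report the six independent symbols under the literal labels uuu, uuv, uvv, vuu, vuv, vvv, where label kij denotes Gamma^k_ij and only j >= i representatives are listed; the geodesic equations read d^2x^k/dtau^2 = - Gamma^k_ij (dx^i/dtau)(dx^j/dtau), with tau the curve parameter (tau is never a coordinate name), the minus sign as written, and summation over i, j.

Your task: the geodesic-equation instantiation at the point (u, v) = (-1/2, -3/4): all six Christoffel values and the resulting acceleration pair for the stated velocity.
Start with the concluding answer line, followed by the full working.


Answer: Gamma_uuu = 0, Gamma_uuv = 0, Gamma_uvv = 23/30, Gamma_vuu = 0, Gamma_vuv = -6/23, Gamma_vvv = 0; accelerations (d^2u/dtau^2, d^2v/dtau^2) = (-23/120, 9/23)

E = 45/4, F = 0, G = 529/16 at the point
E_u = 0, E_v = 0, F_u = 0, F_v = 0, G_u = -69/4, G_v = 0
EG - F^2 = 23805/64;  g^inv = (64/23805) * [[529/16, 0], [0, 45/4]]
first-kind symbols [ij,l] = (1/2)(d_i g_jl + d_j g_il - d_l g_ij): [uu,u] = E_u/2 = 0, [uu,v] = F_u - E_v/2 = 0, [uv,u] = E_v/2 = 0, [uv,v] = G_u/2 = -69/8, [vv,u] = F_v - G_u/2 = 69/8, [vv,v] = G_v/2 = 0
Gamma^u_ij = (G*[ij,u] - F*[ij,v])/(EG - F^2), Gamma^v_ij = (E*[ij,v] - F*[ij,u])/(EG - F^2)
Gamma_uuu = 0, Gamma_uuv = 0, Gamma_uvv = 23/30, Gamma_vuu = 0, Gamma_vuv = -6/23, Gamma_vvv = 0
d^2u/dtau^2 = -(Gamma_uuu*(3/2)^2 + 2*Gamma_uuv*(3/2)*(1/2) + Gamma_uvv*(1/2)^2) = -23/120
d^2v/dtau^2 = -(Gamma_vuu*(3/2)^2 + 2*Gamma_vuv*(3/2)*(1/2) + Gamma_vvv*(1/2)^2) = 9/23


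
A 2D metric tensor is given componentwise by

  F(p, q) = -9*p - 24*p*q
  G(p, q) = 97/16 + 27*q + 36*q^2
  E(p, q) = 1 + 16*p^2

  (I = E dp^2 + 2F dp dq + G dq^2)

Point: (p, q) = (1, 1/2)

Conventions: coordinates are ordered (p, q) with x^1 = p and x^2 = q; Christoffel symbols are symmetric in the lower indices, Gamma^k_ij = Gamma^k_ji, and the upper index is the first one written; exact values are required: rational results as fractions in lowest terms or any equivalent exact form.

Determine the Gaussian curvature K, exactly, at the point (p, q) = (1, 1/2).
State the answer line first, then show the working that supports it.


Answer: K = -6144/508369

E = 17, F = -21, G = 457/16, EG - F^2 = 713/16 at the point
E_p = 32, E_q = 0, F_p = -21, F_q = -24, G_p = 0, G_q = 63
E_qq = 0, F_pq = -24, G_pp = 0
Apply the Brioschi formula K = (det M1 - det M2)/(EG - F^2)^2 over the derivative matrices of E, F, G.
M1 = [[-E_qq/2 + F_pq - G_pp/2, E_p/2, F_p - E_q/2], [F_q - G_p/2, E, F], [G_q/2, F, G]] = [[-24, 16, -21], [-24, 17, -21], [63/2, -21, 457/16]]; det M1 = -24
M2 = [[0, E_q/2, G_p/2], [E_q/2, E, F], [G_p/2, F, G]] = [[0, 0, 0], [0, 17, -21], [0, -21, 457/16]]; det M2 = 0
det M1 - det M2 = -24; K = -24 / (713/16)^2 = -6144/508369


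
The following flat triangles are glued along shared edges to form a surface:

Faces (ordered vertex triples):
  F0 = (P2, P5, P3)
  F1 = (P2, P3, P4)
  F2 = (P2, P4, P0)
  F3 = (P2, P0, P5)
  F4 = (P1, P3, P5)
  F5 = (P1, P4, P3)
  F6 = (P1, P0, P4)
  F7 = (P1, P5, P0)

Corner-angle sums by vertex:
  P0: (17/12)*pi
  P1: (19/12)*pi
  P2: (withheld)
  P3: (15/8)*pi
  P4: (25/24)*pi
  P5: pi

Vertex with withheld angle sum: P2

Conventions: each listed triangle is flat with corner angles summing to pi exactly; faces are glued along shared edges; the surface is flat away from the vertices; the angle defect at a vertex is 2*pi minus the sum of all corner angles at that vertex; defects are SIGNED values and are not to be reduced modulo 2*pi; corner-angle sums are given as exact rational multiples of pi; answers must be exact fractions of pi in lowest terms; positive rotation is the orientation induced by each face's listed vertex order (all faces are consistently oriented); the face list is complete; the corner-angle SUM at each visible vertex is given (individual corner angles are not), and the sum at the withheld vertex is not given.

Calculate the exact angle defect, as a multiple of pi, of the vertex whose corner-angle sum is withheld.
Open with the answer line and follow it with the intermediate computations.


Answer: defect(P2) = (11/12)*pi

V = 6, E = 12, F = 8; chi = V - E + F = 2
Gauss-Bonnet: total defect = 2*pi*chi = 4*pi; visible defects sum to (37/12)*pi


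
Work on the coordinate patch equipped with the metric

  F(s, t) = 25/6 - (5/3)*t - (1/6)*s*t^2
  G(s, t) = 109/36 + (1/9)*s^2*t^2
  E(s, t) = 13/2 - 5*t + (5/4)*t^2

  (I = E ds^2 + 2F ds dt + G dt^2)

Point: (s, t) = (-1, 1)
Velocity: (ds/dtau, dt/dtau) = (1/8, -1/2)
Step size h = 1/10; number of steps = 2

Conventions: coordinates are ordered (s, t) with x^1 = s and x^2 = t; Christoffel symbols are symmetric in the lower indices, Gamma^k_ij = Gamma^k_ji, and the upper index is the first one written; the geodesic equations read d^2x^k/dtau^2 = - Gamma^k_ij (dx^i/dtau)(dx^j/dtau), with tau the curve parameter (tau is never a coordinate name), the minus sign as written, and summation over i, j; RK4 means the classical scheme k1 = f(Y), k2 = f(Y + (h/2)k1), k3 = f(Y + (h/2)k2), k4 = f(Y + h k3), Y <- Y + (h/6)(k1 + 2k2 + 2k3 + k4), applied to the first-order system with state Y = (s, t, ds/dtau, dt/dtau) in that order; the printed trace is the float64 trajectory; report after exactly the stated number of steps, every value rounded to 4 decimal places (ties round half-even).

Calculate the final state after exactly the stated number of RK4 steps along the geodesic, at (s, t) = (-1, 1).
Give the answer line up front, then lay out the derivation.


Answer: s = -0.9669, t = 0.8925, ds/dtau = 0.2054, dt/dtau = -0.5755

f(Y) = (ds/dtau, dt/dtau, -Gamma^s_ij Y'^i Y'^j, -Gamma^t_ij Y'^i Y'^j) with the Gammas evaluated at the stage position; h = 0.100000; intermediate values shown to 6 dp
step 0: s = -1.0000, t = 1.0000, ds/dtau = 0.1250, dt/dtau = -0.5000
step 1:
  k1: at (s, t) = (-1.000000, 1.000000), (ds/dtau, dt/dtau) = (0.125000, -0.500000); Gamma_sss = -1.899543, Gamma_sst = -2.385084, Gamma_stt = -2.717402, Gamma_tss = 1.958904, Gamma_tst = 1.990868, Gamma_ttt = 2.343988; k1 = (0.125000, -0.500000, 0.410895, -0.367746)
  k2: at (s, t) = (-0.993750, 0.975000), (ds/dtau, dt/dtau) = (0.145545, -0.518387); Gamma_sss = -1.985684, Gamma_sst = -2.443726, Gamma_stt = -2.731302, Gamma_tss = 2.069674, Gamma_tst = 2.072398, Gamma_ttt = 2.387890; k2 = (0.145545, -0.518387, 0.407282, -0.372810)
  k3: at (s, t) = (-0.992723, 0.974081), (ds/dtau, dt/dtau) = (0.145364, -0.518641); Gamma_sss = -1.988476, Gamma_sst = -2.445518, Gamma_stt = -2.731643, Gamma_tss = 2.073496, Gamma_tst = 2.075151, Gamma_ttt = 2.389331; k3 = (0.145364, -0.518641, 0.408053, -0.373618)
  k4: at (s, t) = (-0.985464, 0.948136), (ds/dtau, dt/dtau) = (0.165805, -0.537362); Gamma_sss = -2.077003, Gamma_sst = -2.503596, Gamma_stt = -2.743206, Gamma_tss = 2.190143, Gamma_tst = 2.159071, Gamma_ttt = 2.432964; k4 = (0.165805, -0.537362, 0.403093, -0.378012)
  Y <- Y + (h/6)(k1 + 2k2 + 2k3 + k4): s = -0.9855, t = 0.9481, ds/dtau = 0.1657, dt/dtau = -0.5373
step 2:
  k1: at (s, t) = (-0.985456, 0.948143), (ds/dtau, dt/dtau) = (0.165744, -0.537310); Gamma_sss = -2.076975, Gamma_sst = -2.503576, Gamma_stt = -2.743201, Gamma_tss = 2.190107, Gamma_tst = 2.159045, Gamma_ttt = 2.432951; k1 = (0.165744, -0.537310, 0.403108, -0.378011)
  k2: at (s, t) = (-0.977169, 0.921278), (ds/dtau, dt/dtau) = (0.185900, -0.556211); Gamma_sss = -2.167641, Gamma_sst = -2.560842, Gamma_stt = -2.752329, Gamma_tss = 2.312535, Gamma_tst = 2.245131, Gamma_ttt = 2.476127; k2 = (0.185900, -0.556211, 0.396821, -0.381668)
  k3: at (s, t) = (-0.976161, 0.920333), (ds/dtau, dt/dtau) = (0.185585, -0.556394); Gamma_sss = -2.170497, Gamma_sst = -2.562536, Gamma_stt = -2.752504, Gamma_tss = 2.316618, Gamma_tst = 2.247938, Gamma_ttt = 2.477494; k3 = (0.185585, -0.556394, 0.397652, -0.382519)
  k4: at (s, t) = (-0.966898, 0.892504), (ds/dtau, dt/dtau) = (0.205510, -0.575562); Gamma_sss = -2.263275, Gamma_sst = -2.618764, Gamma_stt = -2.758978, Gamma_tss = 2.445189, Gamma_tst = 2.336158, Gamma_ttt = 2.520031; k4 = (0.205510, -0.575562, 0.390046, -0.385428)
  Y <- Y + (h/6)(k1 + 2k2 + 2k3 + k4): s = -0.9669, t = 0.8925, ds/dtau = 0.2054, dt/dtau = -0.5755


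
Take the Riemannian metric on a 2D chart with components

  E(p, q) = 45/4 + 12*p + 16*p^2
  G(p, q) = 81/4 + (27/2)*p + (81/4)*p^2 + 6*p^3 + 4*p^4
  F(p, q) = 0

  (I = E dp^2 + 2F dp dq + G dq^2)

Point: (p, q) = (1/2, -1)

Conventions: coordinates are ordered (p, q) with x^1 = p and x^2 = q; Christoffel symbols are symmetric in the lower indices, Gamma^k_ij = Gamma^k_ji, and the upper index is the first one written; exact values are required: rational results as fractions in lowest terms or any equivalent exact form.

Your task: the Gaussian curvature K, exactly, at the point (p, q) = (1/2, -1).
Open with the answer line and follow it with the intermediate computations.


Answer: K = -2304/166175

E = 85/4, F = 0, G = 529/16, EG - F^2 = 44965/64 at the point
E_p = 28, E_q = 0, F_p = 0, F_q = 0, G_p = 161/4, G_q = 0
E_qq = 0, F_pq = 0, G_pp = 141/2
Apply the Brioschi formula K = (det M1 - det M2)/(EG - F^2)^2 over the derivative matrices of E, F, G.
M1 = [[-E_qq/2 + F_pq - G_pp/2, E_p/2, F_p - E_q/2], [F_q - G_p/2, E, F], [G_q/2, F, G]] = [[-141/4, 14, 0], [-161/8, 85/4, 0], [0, 0, 529/16]]; det M1 = -3955333/256
M2 = [[0, E_q/2, G_p/2], [E_q/2, E, F], [G_p/2, F, G]] = [[0, 0, 161/8], [0, 85/4, 0], [161/8, 0, 529/16]]; det M2 = -2203285/256
det M1 - det M2 = -109503/16; K = -109503/16 / (44965/64)^2 = -2304/166175


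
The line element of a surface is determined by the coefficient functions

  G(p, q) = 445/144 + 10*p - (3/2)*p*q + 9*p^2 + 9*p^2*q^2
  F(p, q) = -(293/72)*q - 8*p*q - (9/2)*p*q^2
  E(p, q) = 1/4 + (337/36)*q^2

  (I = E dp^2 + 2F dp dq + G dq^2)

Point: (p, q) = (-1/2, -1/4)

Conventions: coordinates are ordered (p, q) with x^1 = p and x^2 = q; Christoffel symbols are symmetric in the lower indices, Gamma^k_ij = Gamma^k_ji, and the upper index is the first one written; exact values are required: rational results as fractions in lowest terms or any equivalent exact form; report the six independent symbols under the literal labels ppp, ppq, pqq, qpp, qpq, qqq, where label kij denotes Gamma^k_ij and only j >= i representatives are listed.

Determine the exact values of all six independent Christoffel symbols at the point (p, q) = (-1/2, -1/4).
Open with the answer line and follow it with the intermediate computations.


Answer: Gamma_ppp = -8183/2808, Gamma_ppq = -737/216, Gamma_pqq = -5615/2808, Gamma_qpp = 43253/2808, Gamma_qpq = 9047/2808, Gamma_qqq = 1229/2808

E = 481/576, F = 91/576, G = 169/576 at the point
E_p = 0, E_q = -337/72, F_p = 55/32, F_q = -43/36, G_p = 13/16, G_q = -3/8
EG - F^2 = 169/768;  g^inv = (768/169) * [[169/576, -91/576], [-91/576, 481/576]]
first-kind symbols [ij,l] = (1/2)(d_i g_jl + d_j g_il - d_l g_ij): [pp,p] = E_p/2 = 0, [pp,q] = F_p - E_q/2 = 1169/288, [pq,p] = E_q/2 = -337/144, [pq,q] = G_p/2 = 13/32, [qq,p] = F_q - G_p/2 = -461/288, [qq,q] = G_q/2 = -3/16
Gamma^p_ij = (G*[ij,p] - F*[ij,q])/(EG - F^2), Gamma^q_ij = (E*[ij,q] - F*[ij,p])/(EG - F^2)


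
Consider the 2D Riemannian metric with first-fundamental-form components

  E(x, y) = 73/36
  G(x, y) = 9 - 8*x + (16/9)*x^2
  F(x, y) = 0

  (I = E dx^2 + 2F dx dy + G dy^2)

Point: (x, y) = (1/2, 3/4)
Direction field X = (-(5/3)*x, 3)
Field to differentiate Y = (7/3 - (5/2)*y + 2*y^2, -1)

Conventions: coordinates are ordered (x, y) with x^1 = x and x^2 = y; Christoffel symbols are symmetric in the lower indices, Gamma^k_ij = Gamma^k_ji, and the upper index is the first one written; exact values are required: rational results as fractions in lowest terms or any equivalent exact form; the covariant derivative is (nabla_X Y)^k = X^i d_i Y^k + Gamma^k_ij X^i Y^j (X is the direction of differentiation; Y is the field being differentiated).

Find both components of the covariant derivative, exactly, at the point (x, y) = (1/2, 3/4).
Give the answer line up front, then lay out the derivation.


Answer: (nabla_X Y)^x = -453/146, (nabla_X Y)^y = -67/21

E = 73/36, F = 0, G = 49/9 at the point
E_x = 0, E_y = 0, F_x = 0, F_y = 0, G_x = -56/9, G_y = 0
EG - F^2 = 3577/324;  g^inv = (324/3577) * [[49/9, 0], [0, 73/36]]
first-kind symbols [ij,l] = (1/2)(d_i g_jl + d_j g_il - d_l g_ij): [xx,x] = E_x/2 = 0, [xx,y] = F_x - E_y/2 = 0, [xy,x] = E_y/2 = 0, [xy,y] = G_x/2 = -28/9, [yy,x] = F_y - G_x/2 = 28/9, [yy,y] = G_y/2 = 0
Gamma^x_ij = (G*[ij,x] - F*[ij,y])/(EG - F^2), Gamma^y_ij = (E*[ij,y] - F*[ij,x])/(EG - F^2)
Gamma_xxx = 0, Gamma_xxy = 0, Gamma_xyy = 112/73, Gamma_yxx = 0, Gamma_yxy = -4/7, Gamma_yyy = 0
X = (-5/6, 3), Y = (19/12, -1) at the point


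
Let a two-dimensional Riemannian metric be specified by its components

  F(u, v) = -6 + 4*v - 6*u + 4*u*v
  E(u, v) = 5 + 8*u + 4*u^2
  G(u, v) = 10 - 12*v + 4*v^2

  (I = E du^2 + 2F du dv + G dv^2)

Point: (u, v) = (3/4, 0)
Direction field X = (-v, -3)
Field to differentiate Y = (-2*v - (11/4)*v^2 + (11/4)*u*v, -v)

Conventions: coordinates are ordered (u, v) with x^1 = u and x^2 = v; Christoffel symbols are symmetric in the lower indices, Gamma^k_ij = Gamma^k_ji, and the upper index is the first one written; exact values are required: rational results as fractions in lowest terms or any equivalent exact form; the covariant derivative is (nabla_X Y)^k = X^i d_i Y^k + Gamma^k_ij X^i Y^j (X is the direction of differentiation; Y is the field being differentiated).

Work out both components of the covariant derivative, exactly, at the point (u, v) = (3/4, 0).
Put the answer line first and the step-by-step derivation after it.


Answer: (nabla_X Y)^u = -3/16, (nabla_X Y)^v = 3

E = 53/4, F = -21/2, G = 10 at the point
E_u = 14, E_v = 0, F_u = -6, F_v = 7, G_u = 0, G_v = -12
EG - F^2 = 89/4;  g^inv = (4/89) * [[10, 21/2], [21/2, 53/4]]
first-kind symbols [ij,l] = (1/2)(d_i g_jl + d_j g_il - d_l g_ij): [uu,u] = E_u/2 = 7, [uu,v] = F_u - E_v/2 = -6, [uv,u] = E_v/2 = 0, [uv,v] = G_u/2 = 0, [vv,u] = F_v - G_u/2 = 7, [vv,v] = G_v/2 = -6
Gamma^u_ij = (G*[ij,u] - F*[ij,v])/(EG - F^2), Gamma^v_ij = (E*[ij,v] - F*[ij,u])/(EG - F^2)
Gamma_uuu = 28/89, Gamma_uuv = 0, Gamma_uvv = 28/89, Gamma_vuu = -24/89, Gamma_vuv = 0, Gamma_vvv = -24/89
X = (0, -3), Y = (0, 0) at the point


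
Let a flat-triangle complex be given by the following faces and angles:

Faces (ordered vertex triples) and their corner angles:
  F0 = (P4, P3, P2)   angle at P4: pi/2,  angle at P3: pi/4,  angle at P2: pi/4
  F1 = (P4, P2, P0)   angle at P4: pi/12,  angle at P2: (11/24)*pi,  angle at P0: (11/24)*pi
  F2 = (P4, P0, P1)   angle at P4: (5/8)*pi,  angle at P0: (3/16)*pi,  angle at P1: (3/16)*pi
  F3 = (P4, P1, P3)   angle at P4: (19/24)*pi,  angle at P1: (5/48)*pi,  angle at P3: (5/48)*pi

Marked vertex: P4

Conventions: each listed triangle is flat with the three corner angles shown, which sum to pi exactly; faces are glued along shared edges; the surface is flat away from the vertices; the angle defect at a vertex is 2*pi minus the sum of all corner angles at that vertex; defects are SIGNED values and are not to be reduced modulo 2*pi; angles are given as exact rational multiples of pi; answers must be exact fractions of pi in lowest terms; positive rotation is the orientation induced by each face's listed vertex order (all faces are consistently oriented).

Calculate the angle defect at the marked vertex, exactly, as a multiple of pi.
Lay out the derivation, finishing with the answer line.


Sum of corner angles at P4: 2*pi
defect = 2*pi - 2*pi

Answer: defect(P4) = 0


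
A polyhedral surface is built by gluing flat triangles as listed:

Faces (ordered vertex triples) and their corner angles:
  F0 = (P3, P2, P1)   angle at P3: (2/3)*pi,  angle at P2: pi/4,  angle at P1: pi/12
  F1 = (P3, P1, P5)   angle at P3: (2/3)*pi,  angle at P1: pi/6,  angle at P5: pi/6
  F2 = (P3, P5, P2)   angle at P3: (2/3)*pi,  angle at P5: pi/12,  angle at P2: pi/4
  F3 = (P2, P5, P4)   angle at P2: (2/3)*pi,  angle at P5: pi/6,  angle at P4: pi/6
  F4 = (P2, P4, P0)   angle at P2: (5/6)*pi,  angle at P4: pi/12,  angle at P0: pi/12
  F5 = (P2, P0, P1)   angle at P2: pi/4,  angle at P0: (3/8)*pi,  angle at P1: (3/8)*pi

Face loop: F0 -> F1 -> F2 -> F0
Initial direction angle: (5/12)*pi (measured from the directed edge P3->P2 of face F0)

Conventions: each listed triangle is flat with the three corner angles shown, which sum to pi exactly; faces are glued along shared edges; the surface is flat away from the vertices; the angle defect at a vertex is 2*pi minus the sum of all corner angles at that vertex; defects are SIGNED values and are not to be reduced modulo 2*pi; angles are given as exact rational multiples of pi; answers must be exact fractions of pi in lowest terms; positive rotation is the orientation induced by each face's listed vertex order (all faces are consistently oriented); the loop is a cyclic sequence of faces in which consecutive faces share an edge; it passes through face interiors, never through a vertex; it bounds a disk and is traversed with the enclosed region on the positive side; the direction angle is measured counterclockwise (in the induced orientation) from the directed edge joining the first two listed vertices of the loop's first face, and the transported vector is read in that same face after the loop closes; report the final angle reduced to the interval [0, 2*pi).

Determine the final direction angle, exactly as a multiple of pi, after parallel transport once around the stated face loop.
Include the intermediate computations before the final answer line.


enclosed vertex P3: corner angles sum to 2*pi, defect = 2*pi - 2*pi = 0
transport around the loop rotates by the sum of enclosed defects; add to the initial angle mod 2*pi
final angle = (5/12)*pi + 0 = (5/12)*pi (mod 2*pi)

Answer: final direction angle = (5/12)*pi


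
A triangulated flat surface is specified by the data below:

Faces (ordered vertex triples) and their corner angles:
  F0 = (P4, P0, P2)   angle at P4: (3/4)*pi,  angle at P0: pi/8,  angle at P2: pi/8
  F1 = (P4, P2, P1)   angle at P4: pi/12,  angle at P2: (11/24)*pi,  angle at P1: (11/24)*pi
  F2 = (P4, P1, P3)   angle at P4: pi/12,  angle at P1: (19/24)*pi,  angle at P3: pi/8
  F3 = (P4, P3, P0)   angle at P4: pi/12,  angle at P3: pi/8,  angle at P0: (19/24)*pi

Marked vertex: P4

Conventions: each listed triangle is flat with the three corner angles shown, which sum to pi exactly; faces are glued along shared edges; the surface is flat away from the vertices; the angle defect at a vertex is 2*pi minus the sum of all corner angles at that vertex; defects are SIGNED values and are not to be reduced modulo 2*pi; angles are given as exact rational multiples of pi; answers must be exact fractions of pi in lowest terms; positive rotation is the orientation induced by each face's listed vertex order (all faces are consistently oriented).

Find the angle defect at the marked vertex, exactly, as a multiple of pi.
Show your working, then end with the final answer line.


Sum of corner angles at P4: pi
defect = 2*pi - pi

Answer: defect(P4) = pi


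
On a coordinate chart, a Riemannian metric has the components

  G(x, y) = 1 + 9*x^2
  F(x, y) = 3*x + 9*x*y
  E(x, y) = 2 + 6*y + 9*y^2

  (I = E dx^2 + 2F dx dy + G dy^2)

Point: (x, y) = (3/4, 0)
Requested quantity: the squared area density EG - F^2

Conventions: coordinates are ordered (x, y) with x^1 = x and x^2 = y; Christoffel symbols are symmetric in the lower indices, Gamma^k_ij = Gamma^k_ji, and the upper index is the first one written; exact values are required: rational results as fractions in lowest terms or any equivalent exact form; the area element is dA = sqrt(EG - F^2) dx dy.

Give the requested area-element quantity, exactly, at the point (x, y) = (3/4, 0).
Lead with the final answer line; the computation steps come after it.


Answer: EG - F^2 = 113/16

E = 2, F = 9/4, G = 97/16; EG - F^2 = 113/16


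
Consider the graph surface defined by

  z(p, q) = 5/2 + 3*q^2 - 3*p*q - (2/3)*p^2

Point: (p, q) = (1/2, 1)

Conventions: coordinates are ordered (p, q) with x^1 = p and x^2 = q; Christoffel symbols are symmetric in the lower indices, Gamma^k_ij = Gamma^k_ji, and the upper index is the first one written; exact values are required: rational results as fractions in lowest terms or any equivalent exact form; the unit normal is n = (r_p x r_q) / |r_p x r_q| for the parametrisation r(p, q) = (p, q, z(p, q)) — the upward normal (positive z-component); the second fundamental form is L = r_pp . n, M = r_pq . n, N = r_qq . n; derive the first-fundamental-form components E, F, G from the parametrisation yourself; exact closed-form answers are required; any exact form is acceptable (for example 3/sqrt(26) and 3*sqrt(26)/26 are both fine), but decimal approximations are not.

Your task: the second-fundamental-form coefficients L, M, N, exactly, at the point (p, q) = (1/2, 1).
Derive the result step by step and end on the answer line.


z_p = -11/3, z_q = 9/2, z_pp = -4/3, z_pq = -3, z_qq = 6
E = 130/9, F = -33/2, G = 85/4; answer radicand W^2 = 1249/36
unnormalised second-form numerators: l = -4/3, m = -3, n = 6; L = l/sqrt(1249/36), and similarly M = m/sqrt(W^2), N = n/sqrt(W^2)

Answer: L = -8*sqrt(1249)/1249, M = -18*sqrt(1249)/1249, N = 36*sqrt(1249)/1249


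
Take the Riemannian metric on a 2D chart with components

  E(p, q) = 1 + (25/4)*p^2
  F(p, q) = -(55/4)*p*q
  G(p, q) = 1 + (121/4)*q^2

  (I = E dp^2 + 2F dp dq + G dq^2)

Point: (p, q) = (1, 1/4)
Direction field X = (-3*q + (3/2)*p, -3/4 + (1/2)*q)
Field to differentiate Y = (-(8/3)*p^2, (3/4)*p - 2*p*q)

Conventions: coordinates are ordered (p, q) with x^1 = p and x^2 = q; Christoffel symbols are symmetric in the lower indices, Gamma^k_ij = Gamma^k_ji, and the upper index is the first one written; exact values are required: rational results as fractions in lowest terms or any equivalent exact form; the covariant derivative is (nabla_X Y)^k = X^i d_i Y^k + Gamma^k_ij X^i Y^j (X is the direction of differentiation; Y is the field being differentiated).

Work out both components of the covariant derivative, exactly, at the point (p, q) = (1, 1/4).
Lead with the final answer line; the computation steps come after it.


Answer: (nabla_X Y)^p = -1201/234, (nabla_X Y)^q = 3857/1872

E = 29/4, F = -55/16, G = 185/64 at the point
E_p = 25/2, E_q = 0, F_p = -55/16, F_q = -55/4, G_p = 0, G_q = 121/8
EG - F^2 = 585/64;  g^inv = (64/585) * [[185/64, 55/16], [55/16, 29/4]]
first-kind symbols [ij,l] = (1/2)(d_i g_jl + d_j g_il - d_l g_ij): [pp,p] = E_p/2 = 25/4, [pp,q] = F_p - E_q/2 = -55/16, [pq,p] = E_q/2 = 0, [pq,q] = G_p/2 = 0, [qq,p] = F_q - G_p/2 = -55/4, [qq,q] = G_q/2 = 121/16
Gamma^p_ij = (G*[ij,p] - F*[ij,q])/(EG - F^2), Gamma^q_ij = (E*[ij,q] - F*[ij,p])/(EG - F^2)
Gamma_ppp = 80/117, Gamma_ppq = 0, Gamma_pqq = -176/117, Gamma_qpp = -44/117, Gamma_qpq = 0, Gamma_qqq = 484/585
X = (3/4, -5/8), Y = (-8/3, 1/4) at the point


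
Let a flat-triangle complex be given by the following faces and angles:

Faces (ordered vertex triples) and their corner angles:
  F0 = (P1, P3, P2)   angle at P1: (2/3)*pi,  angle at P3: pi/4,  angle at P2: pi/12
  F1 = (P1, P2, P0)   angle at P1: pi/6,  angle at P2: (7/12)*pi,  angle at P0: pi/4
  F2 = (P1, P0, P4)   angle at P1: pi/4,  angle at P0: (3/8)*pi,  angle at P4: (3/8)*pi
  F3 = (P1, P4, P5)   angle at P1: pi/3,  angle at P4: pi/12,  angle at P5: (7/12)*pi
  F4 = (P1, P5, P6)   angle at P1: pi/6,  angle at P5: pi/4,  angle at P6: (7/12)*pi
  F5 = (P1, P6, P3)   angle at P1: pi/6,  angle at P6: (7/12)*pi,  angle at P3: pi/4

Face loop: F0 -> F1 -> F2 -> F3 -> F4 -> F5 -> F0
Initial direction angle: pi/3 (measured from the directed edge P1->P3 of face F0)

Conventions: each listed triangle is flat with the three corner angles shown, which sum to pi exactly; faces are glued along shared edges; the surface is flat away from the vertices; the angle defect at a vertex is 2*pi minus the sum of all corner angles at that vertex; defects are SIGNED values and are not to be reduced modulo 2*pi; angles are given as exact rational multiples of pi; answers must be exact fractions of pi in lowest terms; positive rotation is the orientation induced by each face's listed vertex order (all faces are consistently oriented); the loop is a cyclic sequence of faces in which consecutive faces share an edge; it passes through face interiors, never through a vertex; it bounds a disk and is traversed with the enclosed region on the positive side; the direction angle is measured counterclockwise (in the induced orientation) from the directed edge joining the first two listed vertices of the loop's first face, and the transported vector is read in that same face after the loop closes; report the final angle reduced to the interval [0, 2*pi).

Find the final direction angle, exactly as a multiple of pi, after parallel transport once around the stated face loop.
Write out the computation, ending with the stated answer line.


enclosed vertex P1: corner angles sum to (7/4)*pi, defect = 2*pi - (7/4)*pi = pi/4
by Gauss-Bonnet the loop rotates the vector by the enclosed defect sum (positive orientation, mod 2*pi)
final angle = pi/3 + pi/4 = (7/12)*pi (mod 2*pi)

Answer: final direction angle = (7/12)*pi


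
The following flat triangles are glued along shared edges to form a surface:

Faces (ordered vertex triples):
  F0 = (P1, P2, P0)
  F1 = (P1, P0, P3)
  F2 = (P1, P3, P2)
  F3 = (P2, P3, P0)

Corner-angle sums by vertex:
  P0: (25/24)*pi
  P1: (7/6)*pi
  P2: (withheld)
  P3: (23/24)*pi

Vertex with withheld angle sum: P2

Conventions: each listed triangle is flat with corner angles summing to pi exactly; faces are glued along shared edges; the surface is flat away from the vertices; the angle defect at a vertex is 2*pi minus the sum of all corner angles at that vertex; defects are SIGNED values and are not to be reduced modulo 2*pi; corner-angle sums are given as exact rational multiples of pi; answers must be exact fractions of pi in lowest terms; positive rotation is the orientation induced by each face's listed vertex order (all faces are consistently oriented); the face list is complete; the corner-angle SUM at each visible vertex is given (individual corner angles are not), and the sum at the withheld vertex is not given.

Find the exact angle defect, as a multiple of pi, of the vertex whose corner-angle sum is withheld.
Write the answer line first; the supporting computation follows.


Answer: defect(P2) = (7/6)*pi

V = 4, E = 6, F = 4; chi = V - E + F = 2
Gauss-Bonnet: total defect = 2*pi*chi = 4*pi; visible defects sum to (17/6)*pi


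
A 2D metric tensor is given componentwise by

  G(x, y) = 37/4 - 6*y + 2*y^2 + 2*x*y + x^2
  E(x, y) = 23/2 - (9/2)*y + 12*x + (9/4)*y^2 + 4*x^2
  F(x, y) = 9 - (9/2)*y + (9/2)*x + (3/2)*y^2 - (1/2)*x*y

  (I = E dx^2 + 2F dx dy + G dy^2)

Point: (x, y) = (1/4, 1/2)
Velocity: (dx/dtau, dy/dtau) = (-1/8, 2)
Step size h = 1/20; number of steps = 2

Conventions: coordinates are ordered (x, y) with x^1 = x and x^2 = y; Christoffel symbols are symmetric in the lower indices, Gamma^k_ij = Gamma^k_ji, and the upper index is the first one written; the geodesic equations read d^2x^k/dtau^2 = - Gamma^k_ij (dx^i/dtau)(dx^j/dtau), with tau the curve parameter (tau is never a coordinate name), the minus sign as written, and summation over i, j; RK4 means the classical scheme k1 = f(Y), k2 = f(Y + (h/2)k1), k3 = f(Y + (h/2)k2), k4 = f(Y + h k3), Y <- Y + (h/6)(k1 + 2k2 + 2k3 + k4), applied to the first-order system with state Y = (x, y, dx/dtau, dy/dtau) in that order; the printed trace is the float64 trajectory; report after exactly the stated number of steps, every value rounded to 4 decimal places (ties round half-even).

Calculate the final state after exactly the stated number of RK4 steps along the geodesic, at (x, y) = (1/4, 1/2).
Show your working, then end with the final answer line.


f(Y) = (dx/dtau, dy/dtau, -Gamma^x_ij Y'^i Y'^j, -Gamma^y_ij Y'^i Y'^j) with the Gammas evaluated at the stage position; h = 0.050000; intermediate values shown to 6 dp
step 0: x = 0.2500, y = 0.5000, dx/dtau = -0.1250, dy/dtau = 2.0000
step 1:
  k1: at (x, y) = (0.250000, 0.500000), (dx/dtau, dy/dtau) = (-0.125000, 2.000000); Gamma_xxx = 0.215304, Gamma_xxy = -0.558550, Gamma_xyy = -0.517038, Gamma_yxx = 0.511462, Gamma_yxy = 0.753717, Gamma_yyy = 0.351611; k1 = (-0.125000, 2.000000, 1.785514, -1.037576)
  k2: at (x, y) = (0.246875, 0.550000), (dx/dtau, dy/dtau) = (-0.080362, 1.974061); Gamma_xxx = 0.248653, Gamma_xxy = -0.543737, Gamma_xyy = -0.516930, Gamma_yxx = 0.470832, Gamma_yxy = 0.748982, Gamma_yyy = 0.362045; k2 = (-0.080362, 1.974061, 1.840311, -1.176261)
  k3: at (x, y) = (0.247991, 0.549352), (dx/dtau, dy/dtau) = (-0.078992, 1.970593); Gamma_xxx = 0.248409, Gamma_xxy = -0.543336, Gamma_xyy = -0.516586, Gamma_yxx = 0.470866, Gamma_yxy = 0.748681, Gamma_yyy = 0.361909; k3 = (-0.078992, 1.970593, 1.835323, -1.175236)
  k4: at (x, y) = (0.246050, 0.598530), (dx/dtau, dy/dtau) = (-0.033234, 1.941238); Gamma_xxx = 0.281611, Gamma_xxy = -0.527399, Gamma_xyy = -0.515665, Gamma_yxx = 0.428747, Gamma_yxy = 0.742782, Gamma_yyy = 0.372237; k4 = (-0.033234, 1.941238, 1.874873, -1.307372)
  Y <- Y + (h/6)(k1 + 2k2 + 2k3 + k4): x = 0.2460, y = 0.5986, dx/dtau = -0.0332, dy/dtau = 1.9413
step 2:
  k1: at (x, y) = (0.246025, 0.598588), (dx/dtau, dy/dtau) = (-0.033236, 1.941267); Gamma_xxx = 0.281648, Gamma_xxy = -0.527392, Gamma_xyy = -0.515671, Gamma_yxx = 0.428707, Gamma_yxy = 0.742782, Gamma_yyy = 0.372249; k1 = (-0.033236, 1.941267, 1.874949, -1.307453)
  k2: at (x, y) = (0.245195, 0.647120), (dx/dtau, dy/dtau) = (0.013638, 1.908581); Gamma_xxx = 0.314574, Gamma_xxy = -0.510416, Gamma_xyy = -0.513960, Gamma_yxx = 0.385212, Gamma_yxy = 0.735766, Gamma_yyy = 0.382476; k2 = (0.013638, 1.908581, 1.898706, -1.431612)
  k3: at (x, y) = (0.246366, 0.646302), (dx/dtau, dy/dtau) = (0.014231, 1.905477); Gamma_xxx = 0.314134, Gamma_xxy = -0.510093, Gamma_xyy = -0.513614, Gamma_yxx = 0.385470, Gamma_yxy = 0.735489, Gamma_yyy = 0.382292; k3 = (0.014231, 1.905477, 1.892454, -1.428010)
  k4: at (x, y) = (0.246737, 0.693862), (dx/dtau, dy/dtau) = (0.061387, 1.869867); Gamma_xxx = 0.346243, Gamma_xxy = -0.492315, Gamma_xyy = -0.511121, Gamma_yxx = 0.341229, Gamma_yxy = 0.727453, Gamma_yyy = 0.392299; k4 = (0.061387, 1.869867, 1.898800, -1.539922)
  Y <- Y + (h/6)(k1 + 2k2 + 2k3 + k4): x = 0.2467, y = 0.6939, dx/dtau = 0.0614, dy/dtau = 1.8699

Answer: x = 0.2467, y = 0.6939, dx/dtau = 0.0614, dy/dtau = 1.8699


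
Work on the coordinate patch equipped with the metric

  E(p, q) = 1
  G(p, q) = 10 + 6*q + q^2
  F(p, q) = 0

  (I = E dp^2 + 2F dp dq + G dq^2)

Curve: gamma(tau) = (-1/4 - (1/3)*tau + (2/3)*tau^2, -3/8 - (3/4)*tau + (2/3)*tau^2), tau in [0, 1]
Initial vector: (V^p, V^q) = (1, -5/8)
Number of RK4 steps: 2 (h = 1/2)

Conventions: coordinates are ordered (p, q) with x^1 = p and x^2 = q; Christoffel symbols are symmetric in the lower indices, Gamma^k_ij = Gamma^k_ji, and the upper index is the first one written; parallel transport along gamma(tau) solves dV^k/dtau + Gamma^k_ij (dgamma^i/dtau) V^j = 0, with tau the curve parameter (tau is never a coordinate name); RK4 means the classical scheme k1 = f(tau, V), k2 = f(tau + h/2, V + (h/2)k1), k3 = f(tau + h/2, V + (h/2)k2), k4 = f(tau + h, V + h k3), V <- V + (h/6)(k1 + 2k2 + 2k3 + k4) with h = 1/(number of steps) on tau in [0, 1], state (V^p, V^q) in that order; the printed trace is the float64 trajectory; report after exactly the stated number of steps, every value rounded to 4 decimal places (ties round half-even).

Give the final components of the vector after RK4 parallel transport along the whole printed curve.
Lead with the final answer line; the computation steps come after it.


Answer: V^p = 1.0000, V^q = -0.6428

gamma'(tau) = (-1/3 + (4/3)*tau, -3/4 + (4/3)*tau); f(tau, V)^k = -Gamma^k_ij(gamma(tau)) gamma'^i(tau) V^j; h = 1/2; intermediate values shown to 6 dp
curve data and Christoffel symbols at the stage parameters:
  tau = 0.000000: gamma = (-0.250000, -0.375000), gamma' = (-0.333333, -0.750000); Gamma_ppp = 0.000000, Gamma_ppq = 0.000000, Gamma_pqq = 0.000000, Gamma_qpp = 0.000000, Gamma_qpq = 0.000000, Gamma_qqq = 0.332673
  tau = 0.250000: gamma = (-0.291667, -0.520833), gamma' = (0.000000, -0.416667); Gamma_ppp = 0.000000, Gamma_ppq = 0.000000, Gamma_pqq = 0.000000, Gamma_qpp = 0.000000, Gamma_qpq = 0.000000, Gamma_qqq = 0.346918
  tau = 0.500000: gamma = (-0.250000, -0.583333), gamma' = (0.333333, -0.083333); Gamma_ppp = 0.000000, Gamma_ppq = 0.000000, Gamma_pqq = 0.000000, Gamma_qpp = 0.000000, Gamma_qpq = 0.000000, Gamma_qqq = 0.353299
  tau = 0.750000: gamma = (-0.125000, -0.562500), gamma' = (0.666667, 0.250000); Gamma_ppp = 0.000000, Gamma_ppq = 0.000000, Gamma_pqq = 0.000000, Gamma_qpp = 0.000000, Gamma_qpq = 0.000000, Gamma_qqq = 0.351154
  tau = 1.000000: gamma = (0.083333, -0.458333), gamma' = (1.000000, 0.583333); Gamma_ppp = 0.000000, Gamma_ppq = 0.000000, Gamma_pqq = 0.000000, Gamma_qpp = 0.000000, Gamma_qpq = 0.000000, Gamma_qqq = 0.340703
step 0: V^p = 1.0000, V^q = -0.6250
step 1: k1 = (0.000000, -0.155941), k2 = (0.000000, -0.095978), k3 = (0.000000, -0.093812), k4 = (0.000000, -0.019782); V <- V + (h/6)(k1 + 2k2 + 2k3 + k4): V^p = 1.0000, V^q = -0.6713
step 2: k1 = (0.000000, -0.019763), k2 = (0.000000, 0.059364), k3 = (0.000000, 0.057627), k4 = (0.000000, 0.127685); V <- V + (h/6)(k1 + 2k2 + 2k3 + k4): V^p = 1.0000, V^q = -0.6428
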